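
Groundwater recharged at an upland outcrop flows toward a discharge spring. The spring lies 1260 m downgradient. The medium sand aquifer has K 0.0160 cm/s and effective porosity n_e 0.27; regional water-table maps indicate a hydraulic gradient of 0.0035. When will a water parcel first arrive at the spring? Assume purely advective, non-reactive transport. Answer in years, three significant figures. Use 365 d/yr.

K = 0.0160 cm/s × 864 = 13.82 m/d
Specific discharge q = 13.82 × 0.0035 = 0.04838 m/d
v = Ki/n = 13.82·0.0035/0.27 = 0.1792 m/d
t = L / v = 1260 / 0.1792 = 7031 d
   = 7031 / 365 = 19.3 yr

19.3 years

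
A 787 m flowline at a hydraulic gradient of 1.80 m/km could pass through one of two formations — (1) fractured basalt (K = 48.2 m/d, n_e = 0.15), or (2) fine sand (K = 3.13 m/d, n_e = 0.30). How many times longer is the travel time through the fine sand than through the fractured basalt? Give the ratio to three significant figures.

30.8

Unit 1 (fractured basalt): v = 48.2×0.0018/0.15 = 0.5784 m/d, t = 787/0.5784 = 1361 d
Unit 2 (fine sand): v = 3.13×0.0018/0.30 = 0.01878 m/d, t = 787/0.01878 = 41910 d
t(fine sand) / t(fractured basalt) = 41910/1361 = 30.8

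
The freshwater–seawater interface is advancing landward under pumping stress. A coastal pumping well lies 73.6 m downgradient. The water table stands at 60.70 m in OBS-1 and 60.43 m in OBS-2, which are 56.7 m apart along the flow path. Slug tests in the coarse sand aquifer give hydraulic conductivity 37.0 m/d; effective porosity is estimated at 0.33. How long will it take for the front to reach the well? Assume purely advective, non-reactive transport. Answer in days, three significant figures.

138 days

Hydraulic gradient i = (60.70 − 60.43) / 56.7 = 0.27 / 56.7 = 0.004762
q = Ki = 37.0 × 0.004762 = 0.1762 m/d
v = Ki/n = 37.0·0.004762/0.33 = 0.5339 m/d
t = L / v = 73.6 / 0.5339 = 137.9 d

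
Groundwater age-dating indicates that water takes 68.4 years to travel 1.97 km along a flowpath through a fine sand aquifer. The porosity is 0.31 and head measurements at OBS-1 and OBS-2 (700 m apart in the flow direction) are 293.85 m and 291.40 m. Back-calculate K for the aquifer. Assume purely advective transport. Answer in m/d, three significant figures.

Hydraulic gradient i = (293.85 − 291.40) / 700 = 2.45 / 700 = 0.003500
t = 68.4 years = 24970 d
L = 1.97 km = 1970 m
v = L / t = 1970 / 24970 = 0.07891 m/d
K = v · n / i = 0.07891 × 0.31 / 0.003500 = 6.99 m/d

6.99 m/d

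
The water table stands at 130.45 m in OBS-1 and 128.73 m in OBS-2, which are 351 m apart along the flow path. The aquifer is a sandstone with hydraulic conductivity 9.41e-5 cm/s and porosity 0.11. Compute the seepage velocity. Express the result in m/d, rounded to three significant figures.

0.00362 m/d

Hydraulic gradient i = (130.45 − 128.73) / 351 = 1.72 / 351 = 0.004900
K = 9.41e-5 cm/s × 864 = 0.08130 m/d
Darcy flux q = K·i = 0.08130 × 0.004900 = 3.984e-4 m/d
Average linear velocity = 3.984e-4 / 0.11 = 0.003622 m/d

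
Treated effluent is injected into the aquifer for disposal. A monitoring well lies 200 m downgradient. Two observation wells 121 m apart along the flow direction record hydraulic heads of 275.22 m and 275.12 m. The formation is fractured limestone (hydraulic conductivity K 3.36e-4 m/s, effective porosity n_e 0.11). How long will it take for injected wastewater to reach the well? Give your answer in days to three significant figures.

Hydraulic gradient i = (275.22 − 275.12) / 121 = 0.10 / 121 = 8.264e-4
K = 3.36e-4 m/s × 86400 s/d = 29.03 m/d
Specific discharge q = 29.03 × 8.264e-4 = 0.02399 m/d
Seepage velocity v = q / n = 0.02399 / 0.11 = 0.2181 m/d
t = L / v = 200 / 0.2181 = 917.0 d

917 days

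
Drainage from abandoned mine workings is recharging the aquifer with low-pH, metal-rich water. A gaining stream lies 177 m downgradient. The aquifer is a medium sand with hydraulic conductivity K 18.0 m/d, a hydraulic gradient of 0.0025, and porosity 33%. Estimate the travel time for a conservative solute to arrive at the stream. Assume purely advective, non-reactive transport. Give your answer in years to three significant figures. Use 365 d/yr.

Darcy flux q = K·i = 18.0 × 0.0025 = 0.04500 m/d
Average linear velocity = 0.04500 / 0.33 = 0.1364 m/d
t = L / v = 177 / 0.1364 = 1298 d
   = 1298 / 365 = 3.56 yr

3.56 years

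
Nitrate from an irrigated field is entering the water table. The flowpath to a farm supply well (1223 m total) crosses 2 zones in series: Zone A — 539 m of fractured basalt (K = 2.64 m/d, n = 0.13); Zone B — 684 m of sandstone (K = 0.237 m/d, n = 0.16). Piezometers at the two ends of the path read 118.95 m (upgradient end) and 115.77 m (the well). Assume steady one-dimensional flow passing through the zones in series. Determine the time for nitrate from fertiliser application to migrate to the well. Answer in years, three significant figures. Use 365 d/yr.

478 years

Total head drop ΔH = 118.95 − 115.77 = 3.18 m
Steady 1-D flow in series ⇒ the Darcy flux q is identical in every zone and the zone head losses add (resistances L/K in series).
Σ(L/K) = 539/2.64 + 684/0.237 = 204.2 + 2886 = 3090 d
q = ΔH / Σ(L/K) = 3.18 / 3090 = 0.001029 m/d (same in every zone)
Zone A: v = q/n = 0.001029/0.13 = 0.007916 m/d → t_A = 539/0.007916 = 68090 d
Zone B: v = q/n = 0.001029/0.16 = 0.006432 m/d → t_B = 684/0.006432 = 106400 d
Total t = 68090 + 106400 = 174400 d
   = 174400 / 365 = 478 yr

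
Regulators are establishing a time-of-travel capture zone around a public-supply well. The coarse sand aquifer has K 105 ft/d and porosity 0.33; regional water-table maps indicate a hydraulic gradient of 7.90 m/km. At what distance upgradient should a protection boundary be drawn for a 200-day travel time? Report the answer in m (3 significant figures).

153 m

K = 105 ft/d × 0.3048 = 32.00 m/d
q = Ki = 32.00 × 0.0079 = 0.2528 m/d
v_s = q/n_e = 0.2528/0.33 = 0.7662 m/d
L = v × T = 0.7662 × 200 = 153.2 m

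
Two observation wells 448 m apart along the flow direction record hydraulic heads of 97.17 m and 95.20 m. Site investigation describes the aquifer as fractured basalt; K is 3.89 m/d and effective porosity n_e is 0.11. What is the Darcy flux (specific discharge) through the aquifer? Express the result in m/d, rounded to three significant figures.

0.0171 m/d

Hydraulic gradient i = (97.17 − 95.20) / 448 = 1.97 / 448 = 0.004397
Specific discharge q = 3.89 × 0.004397 = 0.01711 m/d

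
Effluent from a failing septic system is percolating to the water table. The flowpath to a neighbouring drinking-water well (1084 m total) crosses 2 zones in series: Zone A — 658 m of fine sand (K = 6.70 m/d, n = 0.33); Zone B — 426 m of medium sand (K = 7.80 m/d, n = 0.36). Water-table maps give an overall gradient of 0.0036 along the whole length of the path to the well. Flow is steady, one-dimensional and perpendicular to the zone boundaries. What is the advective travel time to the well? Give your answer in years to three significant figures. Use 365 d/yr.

Continuity: the same q passes through each zone, so ΔH = q·Σ(L_j/K_j) — the zones act as resistances in series.
Σ(L/K) = 658/6.70 + 426/7.80 = 98.21 + 54.62 = 152.8 d
K_eq = L_total / Σ(L/K) = 1084 / 152.8 = 7.093 m/d
q = K_eq · i = 7.093 × 0.0036 = 0.02554 m/d (same in every zone)
Zone A: v = q/n = 0.02554/0.33 = 0.07738 m/d → t_A = 658/0.07738 = 8504 d
Zone B: v = q/n = 0.02554/0.36 = 0.07093 m/d → t_B = 426/0.07093 = 6006 d
Total t = 8504 + 6006 = 14510 d
   = 14510 / 365 = 39.8 yr

39.8 years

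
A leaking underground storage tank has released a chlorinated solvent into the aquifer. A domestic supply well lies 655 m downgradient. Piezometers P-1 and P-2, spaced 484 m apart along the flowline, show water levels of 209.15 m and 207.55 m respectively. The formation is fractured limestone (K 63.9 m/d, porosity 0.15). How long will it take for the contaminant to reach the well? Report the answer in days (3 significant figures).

Hydraulic gradient i = (209.15 − 207.55) / 484 = 1.60 / 484 = 0.003306
Specific discharge q = 63.9 × 0.003306 = 0.2112 m/d
v = Ki/n = 63.9·0.003306/0.15 = 1.408 m/d
t = L / v = 655 / 1.408 = 465.1 d

465 days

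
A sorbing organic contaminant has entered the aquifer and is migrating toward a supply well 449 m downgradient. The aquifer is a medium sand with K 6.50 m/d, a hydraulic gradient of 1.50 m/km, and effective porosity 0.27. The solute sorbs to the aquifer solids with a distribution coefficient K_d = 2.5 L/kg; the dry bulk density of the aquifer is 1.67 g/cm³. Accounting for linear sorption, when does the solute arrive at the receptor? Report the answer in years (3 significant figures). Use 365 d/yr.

Specific discharge q = 6.50 × 0.0015 = 0.009750 m/d
v = Ki/n = 6.50·0.0015/0.27 = 0.03611 m/d
Retardation R = 1 + ρ_b·K_d/n = 1 + 1.67×2.5/0.27 = 16.46
Contaminant velocity v_c = v/R = 0.03611/16.46 = 0.002193 m/d
t = L/v_c = 449/0.002193 = 204700 d
   = 204700/365 = 561 yr

561 years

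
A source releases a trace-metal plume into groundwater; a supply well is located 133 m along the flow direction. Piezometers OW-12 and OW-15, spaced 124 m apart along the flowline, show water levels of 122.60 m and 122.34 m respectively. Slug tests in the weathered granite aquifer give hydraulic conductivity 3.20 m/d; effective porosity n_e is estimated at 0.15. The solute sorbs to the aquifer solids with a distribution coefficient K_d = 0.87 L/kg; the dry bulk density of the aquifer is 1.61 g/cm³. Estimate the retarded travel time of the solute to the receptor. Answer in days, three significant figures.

30700 days

Hydraulic gradient i = (122.60 − 122.34) / 124 = 0.26 / 124 = 0.002097
Specific discharge q = 3.20 × 0.002097 = 0.006710 m/d
Average linear velocity = 0.006710 / 0.15 = 0.04473 m/d
Retardation R = 1 + ρ_b·K_d/n = 1 + 1.61×0.87/0.15 = 10.34
Contaminant velocity v_c = v/R = 0.04473/10.34 = 0.004327 m/d
t = L/v_c = 133/0.004327 = 30740 d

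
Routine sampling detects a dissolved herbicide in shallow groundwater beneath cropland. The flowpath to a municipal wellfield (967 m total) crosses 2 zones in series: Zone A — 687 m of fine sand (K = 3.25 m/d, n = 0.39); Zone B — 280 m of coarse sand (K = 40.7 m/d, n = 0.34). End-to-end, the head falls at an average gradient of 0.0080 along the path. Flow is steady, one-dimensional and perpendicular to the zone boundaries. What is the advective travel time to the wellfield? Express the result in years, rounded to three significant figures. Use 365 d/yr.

For zones in series the flux q is common to all zones; the equivalent conductivity is the harmonic (thickness-weighted) mean, K_eq = L_total / Σ(L_j/K_j).
Σ(L/K) = 687/3.25 + 280/40.7 = 211.4 + 6.880 = 218.3 d
K_eq = L_total / Σ(L/K) = 967 / 218.3 = 4.430 m/d
q = K_eq · i = 4.430 × 0.0080 = 0.03544 m/d (same in every zone)
Zone A: v = q/n = 0.03544/0.39 = 0.09088 m/d → t_A = 687/0.09088 = 7559 d
Zone B: v = q/n = 0.03544/0.34 = 0.1042 m/d → t_B = 280/0.1042 = 2686 d
Total t = 7559 + 2686 = 10250 d
   = 10250 / 365 = 28.1 yr

28.1 years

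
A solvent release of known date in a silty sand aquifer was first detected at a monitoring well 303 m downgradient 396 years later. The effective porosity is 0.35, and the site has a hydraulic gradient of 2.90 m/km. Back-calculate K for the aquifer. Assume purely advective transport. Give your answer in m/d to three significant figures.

0.253 m/d

t = 396 years = 144500 d
v = L / t = 303 / 144500 = 0.002096 m/d
K = v · n / i = 0.002096 × 0.35 / 0.0029 = 0.253 m/d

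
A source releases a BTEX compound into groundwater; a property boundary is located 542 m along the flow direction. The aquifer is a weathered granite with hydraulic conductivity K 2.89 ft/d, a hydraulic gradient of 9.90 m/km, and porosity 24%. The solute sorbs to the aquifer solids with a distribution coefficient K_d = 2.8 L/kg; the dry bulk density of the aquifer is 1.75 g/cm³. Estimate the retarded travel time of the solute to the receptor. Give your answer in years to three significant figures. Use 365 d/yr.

K = 2.89 ft/d × 0.3048 = 0.8809 m/d
Darcy flux q = K·i = 0.8809 × 0.0099 = 0.008721 m/d
Average linear velocity = 0.008721 / 0.24 = 0.03634 m/d
Retardation R = 1 + ρ_b·K_d/n = 1 + 1.75×2.8/0.24 = 21.42
Contaminant velocity v_c = v/R = 0.03634/21.42 = 0.001697 m/d
t = L/v_c = 542/0.001697 = 319500 d
   = 319500/365 = 875 yr

875 years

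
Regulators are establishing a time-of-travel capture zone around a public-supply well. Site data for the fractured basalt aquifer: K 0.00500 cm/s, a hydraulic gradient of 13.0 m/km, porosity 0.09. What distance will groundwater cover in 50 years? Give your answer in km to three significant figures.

K = 0.00500 cm/s × 864 = 4.320 m/d
Darcy flux q = K·i = 4.320 × 0.013 = 0.05616 m/d
Seepage velocity v = q / n = 0.05616 / 0.09 = 0.6240 m/d
T = 50 yr × 365 = 18250 d
L = v × T = 0.6240 × 18250 = 11390 m
   = 11.4 km

11.4 km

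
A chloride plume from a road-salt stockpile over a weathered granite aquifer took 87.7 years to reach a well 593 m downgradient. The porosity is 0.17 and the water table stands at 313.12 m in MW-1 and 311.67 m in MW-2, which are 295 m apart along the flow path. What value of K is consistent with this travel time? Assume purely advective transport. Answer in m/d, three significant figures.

Hydraulic gradient i = (313.12 − 311.67) / 295 = 1.45 / 295 = 0.004915
t = 87.7 years = 32010 d
v = L / t = 593 / 32010 = 0.01853 m/d
K = v · n / i = 0.01853 × 0.17 / 0.004915 = 0.641 m/d

0.641 m/d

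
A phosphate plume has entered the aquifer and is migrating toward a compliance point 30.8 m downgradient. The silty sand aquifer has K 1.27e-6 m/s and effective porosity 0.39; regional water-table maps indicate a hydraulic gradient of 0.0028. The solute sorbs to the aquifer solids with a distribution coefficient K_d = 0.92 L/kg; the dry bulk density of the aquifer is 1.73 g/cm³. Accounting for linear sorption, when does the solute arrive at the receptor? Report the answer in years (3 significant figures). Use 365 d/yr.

544 years

K = 1.27e-6 m/s × 86400 s/d = 0.1097 m/d
q = Ki = 0.1097 × 0.0028 = 3.072e-4 m/d
Seepage velocity v = q / n = 3.072e-4 / 0.39 = 7.878e-4 m/d
Retardation R = 1 + ρ_b·K_d/n = 1 + 1.73×0.92/0.39 = 5.081
Contaminant velocity v_c = v/R = 7.878e-4/5.081 = 1.550e-4 m/d
t = L/v_c = 30.8/1.550e-4 = 198700 d
   = 198700/365 = 544 yr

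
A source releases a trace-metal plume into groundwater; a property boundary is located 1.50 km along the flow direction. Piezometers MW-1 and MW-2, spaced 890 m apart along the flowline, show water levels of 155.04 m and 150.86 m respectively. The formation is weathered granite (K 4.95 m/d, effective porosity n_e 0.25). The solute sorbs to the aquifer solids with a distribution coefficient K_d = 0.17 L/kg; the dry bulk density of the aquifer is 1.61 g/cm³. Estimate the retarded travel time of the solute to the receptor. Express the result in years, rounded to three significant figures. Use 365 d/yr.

92.6 years

Hydraulic gradient i = (155.04 − 150.86) / 890 = 4.18 / 890 = 0.004697
Darcy flux q = K·i = 4.95 × 0.004697 = 0.02325 m/d
Average linear velocity = 0.02325 / 0.25 = 0.09299 m/d
Retardation R = 1 + ρ_b·K_d/n = 1 + 1.61×0.17/0.25 = 2.095
Contaminant velocity v_c = v/R = 0.09299/2.095 = 0.04439 m/d
L = 1.50 km = 1500 m
t = L/v_c = 1500/0.04439 = 33790 d
   = 33790/365 = 92.6 yr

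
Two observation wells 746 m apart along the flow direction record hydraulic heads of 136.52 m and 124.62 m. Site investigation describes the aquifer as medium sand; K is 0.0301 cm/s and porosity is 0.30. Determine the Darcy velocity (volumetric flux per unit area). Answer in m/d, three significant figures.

0.415 m/d

Hydraulic gradient i = (136.52 − 124.62) / 746 = 11.90 / 746 = 0.01595
K = 0.0301 cm/s × 864 = 26.01 m/d
Darcy flux q = K·i = 26.01 × 0.01595 = 0.4148 m/d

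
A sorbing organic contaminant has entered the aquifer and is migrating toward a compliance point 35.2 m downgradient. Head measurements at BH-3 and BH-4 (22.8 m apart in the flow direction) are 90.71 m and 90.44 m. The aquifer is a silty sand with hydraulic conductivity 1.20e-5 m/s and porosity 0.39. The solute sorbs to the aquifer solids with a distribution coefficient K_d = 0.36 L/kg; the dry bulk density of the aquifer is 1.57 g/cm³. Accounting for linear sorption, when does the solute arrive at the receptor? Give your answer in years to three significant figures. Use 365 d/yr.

7.50 years

Hydraulic gradient i = (90.71 − 90.44) / 22.8 = 0.27 / 22.8 = 0.01184
K = 1.20e-5 m/s × 86400 s/d = 1.037 m/d
Darcy flux q = K·i = 1.037 × 0.01184 = 0.01228 m/d
Average linear velocity = 0.01228 / 0.39 = 0.03148 m/d
Retardation R = 1 + ρ_b·K_d/n = 1 + 1.57×0.36/0.39 = 2.449
Contaminant velocity v_c = v/R = 0.03148/2.449 = 0.01285 m/d
t = L/v_c = 35.2/0.01285 = 2739 d
   = 2739/365 = 7.50 yr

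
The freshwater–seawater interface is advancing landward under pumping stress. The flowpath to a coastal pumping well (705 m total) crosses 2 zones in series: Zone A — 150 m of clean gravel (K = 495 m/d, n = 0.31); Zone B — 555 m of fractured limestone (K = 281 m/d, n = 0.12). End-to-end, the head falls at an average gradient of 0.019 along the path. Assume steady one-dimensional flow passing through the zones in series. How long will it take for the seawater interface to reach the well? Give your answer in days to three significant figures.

19.2 days

Steady 1-D flow in series ⇒ the Darcy flux q is identical in every zone and the zone head losses add (resistances L/K in series).
Σ(L/K) = 150/495 + 555/281 = 0.3030 + 1.975 = 2.278 d
K_eq = L_total / Σ(L/K) = 705 / 2.278 = 309.5 m/d
q = K_eq · i = 309.5 × 0.019 = 5.880 m/d (same in every zone)
Zone A: v = q/n = 5.880/0.31 = 18.97 m/d → t_A = 150/18.97 = 7.908 d
Zone B: v = q/n = 5.880/0.12 = 49.00 m/d → t_B = 555/49.00 = 11.33 d
Total t = 7.908 + 11.33 = 19.24 d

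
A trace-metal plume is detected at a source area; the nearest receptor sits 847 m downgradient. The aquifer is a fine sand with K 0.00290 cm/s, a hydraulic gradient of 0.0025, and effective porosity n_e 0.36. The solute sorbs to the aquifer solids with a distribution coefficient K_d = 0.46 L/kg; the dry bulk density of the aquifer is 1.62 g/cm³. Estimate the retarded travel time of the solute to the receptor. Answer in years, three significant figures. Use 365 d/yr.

K = 0.00290 cm/s × 864 = 2.506 m/d
Darcy flux q = K·i = 2.506 × 0.0025 = 0.006264 m/d
v = Ki/n = 2.506·0.0025/0.36 = 0.01740 m/d
Retardation R = 1 + ρ_b·K_d/n = 1 + 1.62×0.46/0.36 = 3.070
Contaminant velocity v_c = v/R = 0.01740/3.070 = 0.005668 m/d
t = L/v_c = 847/0.005668 = 149400 d
   = 149400/365 = 409 yr

409 years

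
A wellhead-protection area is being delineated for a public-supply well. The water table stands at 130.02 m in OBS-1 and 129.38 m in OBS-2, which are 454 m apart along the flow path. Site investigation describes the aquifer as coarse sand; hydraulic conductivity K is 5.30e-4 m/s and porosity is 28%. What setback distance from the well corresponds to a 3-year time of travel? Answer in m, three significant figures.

252 m

Hydraulic gradient i = (130.02 − 129.38) / 454 = 0.64 / 454 = 0.001410
K = 5.30e-4 m/s × 86400 s/d = 45.79 m/d
Specific discharge q = 45.79 × 0.001410 = 0.06455 m/d
v_s = q/n_e = 0.06455/0.28 = 0.2305 m/d
T = 3 yr × 365 = 1095 d
L = v × T = 0.2305 × 1095 = 252.4 m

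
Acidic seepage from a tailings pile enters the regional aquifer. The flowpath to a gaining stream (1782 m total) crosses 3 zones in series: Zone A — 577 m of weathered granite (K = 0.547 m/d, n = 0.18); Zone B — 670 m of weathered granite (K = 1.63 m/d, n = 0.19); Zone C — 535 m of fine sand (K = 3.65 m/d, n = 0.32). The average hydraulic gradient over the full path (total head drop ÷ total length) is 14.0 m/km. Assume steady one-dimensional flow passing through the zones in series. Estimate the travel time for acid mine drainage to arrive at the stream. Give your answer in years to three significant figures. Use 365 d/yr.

Steady 1-D flow in series ⇒ the Darcy flux q is identical in every zone and the zone head losses add (resistances L/K in series).
Σ(L/K) = 577/0.547 + 670/1.63 + 535/3.65 = 1055 + 411.0 + 146.6 = 1612 d
K_eq = L_total / Σ(L/K) = 1782 / 1612 = 1.105 m/d
q = K_eq · i = 1.105 × 0.014 = 0.01547 m/d (same in every zone)
Zone A: v = q/n = 0.01547/0.18 = 0.08596 m/d → t_A = 577/0.08596 = 6713 d
Zone B: v = q/n = 0.01547/0.19 = 0.08143 m/d → t_B = 670/0.08143 = 8228 d
Zone C: v = q/n = 0.01547/0.32 = 0.04835 m/d → t_C = 535/0.04835 = 11070 d
Total t = 6713 + 8228 + 11070 = 26010 d
   = 26010 / 365 = 71.2 yr

71.2 years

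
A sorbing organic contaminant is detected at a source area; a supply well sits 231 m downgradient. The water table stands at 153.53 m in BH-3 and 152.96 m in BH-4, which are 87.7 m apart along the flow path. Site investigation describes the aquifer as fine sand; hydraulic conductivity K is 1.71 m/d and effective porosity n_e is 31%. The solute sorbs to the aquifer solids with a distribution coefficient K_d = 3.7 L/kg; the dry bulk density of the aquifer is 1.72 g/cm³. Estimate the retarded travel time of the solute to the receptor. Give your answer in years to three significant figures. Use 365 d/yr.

Hydraulic gradient i = (153.53 − 152.96) / 87.7 = 0.57 / 87.7 = 0.006499
Darcy flux q = K·i = 1.71 × 0.006499 = 0.01111 m/d
v = Ki/n = 1.71·0.006499/0.31 = 0.03585 m/d
Retardation R = 1 + ρ_b·K_d/n = 1 + 1.72×3.7/0.31 = 21.53
Contaminant velocity v_c = v/R = 0.03585/21.53 = 0.001665 m/d
t = L/v_c = 231/0.001665 = 138700 d
   = 138700/365 = 380 yr

380 years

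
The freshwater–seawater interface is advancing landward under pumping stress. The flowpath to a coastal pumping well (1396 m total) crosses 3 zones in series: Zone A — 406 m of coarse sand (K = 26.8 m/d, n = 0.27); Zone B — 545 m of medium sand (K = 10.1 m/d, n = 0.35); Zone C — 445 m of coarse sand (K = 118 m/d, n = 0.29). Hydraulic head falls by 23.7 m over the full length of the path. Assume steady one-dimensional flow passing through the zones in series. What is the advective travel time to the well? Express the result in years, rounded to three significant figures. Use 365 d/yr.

Steady 1-D flow in series ⇒ the Darcy flux q is identical in every zone and the zone head losses add (resistances L/K in series).
Σ(L/K) = 406/26.8 + 545/10.1 + 445/118 = 15.15 + 53.96 + 3.771 = 72.88 d
q = ΔH / Σ(L/K) = 23.7 / 72.88 = 0.3252 m/d (same in every zone)
Zone A: v = q/n = 0.3252/0.27 = 1.204 m/d → t_A = 406/1.204 = 337.1 d
Zone B: v = q/n = 0.3252/0.35 = 0.9291 m/d → t_B = 545/0.9291 = 586.6 d
Zone C: v = q/n = 0.3252/0.29 = 1.121 m/d → t_C = 445/1.121 = 396.8 d
Total t = 337.1 + 586.6 + 396.8 = 1321 d
   = 1321 / 365 = 3.62 yr

3.62 years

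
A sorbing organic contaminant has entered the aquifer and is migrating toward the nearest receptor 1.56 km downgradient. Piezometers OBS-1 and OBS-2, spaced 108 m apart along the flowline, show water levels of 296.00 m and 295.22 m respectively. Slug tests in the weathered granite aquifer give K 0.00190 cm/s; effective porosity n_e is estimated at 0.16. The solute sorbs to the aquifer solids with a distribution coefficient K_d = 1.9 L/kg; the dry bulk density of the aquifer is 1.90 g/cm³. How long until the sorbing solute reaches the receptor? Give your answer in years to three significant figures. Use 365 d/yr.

1360 years

Hydraulic gradient i = (296.00 − 295.22) / 108 = 0.78 / 108 = 0.007222
K = 0.00190 cm/s × 864 = 1.642 m/d
Darcy flux q = K·i = 1.642 × 0.007222 = 0.01186 m/d
Seepage velocity v = q / n = 0.01186 / 0.16 = 0.07410 m/d
Retardation R = 1 + ρ_b·K_d/n = 1 + 1.90×1.9/0.16 = 23.56
Contaminant velocity v_c = v/R = 0.07410/23.56 = 0.003145 m/d
L = 1.56 km = 1560 m
t = L/v_c = 1560/0.003145 = 496100 d
   = 496100/365 = 1360 yr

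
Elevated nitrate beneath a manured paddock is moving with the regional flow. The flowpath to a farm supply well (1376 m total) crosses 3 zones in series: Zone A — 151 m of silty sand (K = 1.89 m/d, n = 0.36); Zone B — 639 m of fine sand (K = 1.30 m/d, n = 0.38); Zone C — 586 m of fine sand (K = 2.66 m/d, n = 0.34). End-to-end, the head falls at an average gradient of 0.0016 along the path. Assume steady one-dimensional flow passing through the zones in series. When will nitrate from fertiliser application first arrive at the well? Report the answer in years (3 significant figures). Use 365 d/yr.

For zones in series the flux q is common to all zones; the equivalent conductivity is the harmonic (thickness-weighted) mean, K_eq = L_total / Σ(L_j/K_j).
Σ(L/K) = 151/1.89 + 639/1.30 + 586/2.66 = 79.89 + 491.5 + 220.3 = 791.7 d
K_eq = L_total / Σ(L/K) = 1376 / 791.7 = 1.738 m/d
q = K_eq · i = 1.738 × 0.0016 = 0.002781 m/d (same in every zone)
Zone A: v = q/n = 0.002781/0.36 = 0.007724 m/d → t_A = 151/0.007724 = 19550 d
Zone B: v = q/n = 0.002781/0.38 = 0.007318 m/d → t_B = 639/0.007318 = 87320 d
Zone C: v = q/n = 0.002781/0.34 = 0.008179 m/d → t_C = 586/0.008179 = 71650 d
Total t = 19550 + 87320 + 71650 = 178500 d
   = 178500 / 365 = 489 yr

489 years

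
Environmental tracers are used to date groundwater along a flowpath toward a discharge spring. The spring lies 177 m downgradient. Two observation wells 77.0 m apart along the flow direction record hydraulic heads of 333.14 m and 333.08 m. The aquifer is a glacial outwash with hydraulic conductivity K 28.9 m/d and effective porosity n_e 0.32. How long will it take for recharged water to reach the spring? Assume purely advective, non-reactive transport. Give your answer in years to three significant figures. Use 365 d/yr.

Hydraulic gradient i = (333.14 − 333.08) / 77.0 = 0.06 / 77.0 = 7.792e-4
q = Ki = 28.9 × 7.792e-4 = 0.02252 m/d
Seepage velocity v = q / n = 0.02252 / 0.32 = 0.07037 m/d
t = L / v = 177 / 0.07037 = 2515 d
   = 2515 / 365 = 6.89 yr

6.89 years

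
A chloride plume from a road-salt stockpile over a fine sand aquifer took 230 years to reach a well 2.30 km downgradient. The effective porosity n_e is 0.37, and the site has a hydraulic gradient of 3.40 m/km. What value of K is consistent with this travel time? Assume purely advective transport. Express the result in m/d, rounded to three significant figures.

t = 230 years = 83950 d
L = 2.30 km = 2300 m
v = L / t = 2300 / 83950 = 0.02740 m/d
K = v · n / i = 0.02740 × 0.37 / 0.0034 = 2.98 m/d

2.98 m/d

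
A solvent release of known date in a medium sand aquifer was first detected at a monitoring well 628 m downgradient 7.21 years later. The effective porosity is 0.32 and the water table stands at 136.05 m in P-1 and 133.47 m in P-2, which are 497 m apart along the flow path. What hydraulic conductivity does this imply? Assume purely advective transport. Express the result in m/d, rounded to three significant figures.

Hydraulic gradient i = (136.05 − 133.47) / 497 = 2.58 / 497 = 0.005191
t = 7.21 years = 2632 d
v = L / t = 628 / 2632 = 0.2386 m/d
K = v · n / i = 0.2386 × 0.32 / 0.005191 = 14.7 m/d

14.7 m/d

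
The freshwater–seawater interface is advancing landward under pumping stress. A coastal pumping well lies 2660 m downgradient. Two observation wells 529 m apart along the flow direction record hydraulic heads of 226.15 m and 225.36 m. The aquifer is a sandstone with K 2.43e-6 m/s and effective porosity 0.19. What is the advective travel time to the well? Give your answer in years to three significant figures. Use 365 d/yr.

4420 years

Hydraulic gradient i = (226.15 − 225.36) / 529 = 0.79 / 529 = 0.001493
K = 2.43e-6 m/s × 86400 s/d = 0.2100 m/d
q = Ki = 0.2100 × 0.001493 = 3.135e-4 m/d
Seepage velocity v = q / n = 3.135e-4 / 0.19 = 0.001650 m/d
t = L / v = 2660 / 0.001650 = 1.612e6 d
   = 1.612e6 / 365 = 4420 yr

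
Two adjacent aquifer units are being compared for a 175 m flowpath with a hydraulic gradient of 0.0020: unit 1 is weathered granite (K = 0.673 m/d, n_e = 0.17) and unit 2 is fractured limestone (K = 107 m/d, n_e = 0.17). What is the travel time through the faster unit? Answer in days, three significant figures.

Unit 1 (weathered granite): v = 0.673×0.0020/0.17 = 0.007918 m/d, t = 175/0.007918 = 22100 d
Unit 2 (fractured limestone): v = 107×0.0020/0.17 = 1.259 m/d, t = 175/1.259 = 139.0 d
Faster unit: t = 139 d

139 days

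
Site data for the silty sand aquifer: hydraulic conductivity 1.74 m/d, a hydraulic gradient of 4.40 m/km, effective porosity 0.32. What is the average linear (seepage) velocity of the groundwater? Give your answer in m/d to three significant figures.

q = Ki = 1.74 × 0.0044 = 0.007656 m/d
v = Ki/n = 1.74·0.0044/0.32 = 0.02393 m/d

0.0239 m/d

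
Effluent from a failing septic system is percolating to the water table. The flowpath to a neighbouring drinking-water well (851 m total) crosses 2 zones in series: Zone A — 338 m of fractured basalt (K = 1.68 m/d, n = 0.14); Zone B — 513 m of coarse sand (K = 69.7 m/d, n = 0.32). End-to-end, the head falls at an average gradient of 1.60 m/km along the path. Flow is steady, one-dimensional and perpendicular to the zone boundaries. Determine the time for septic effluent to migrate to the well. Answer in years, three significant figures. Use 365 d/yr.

Continuity: the same q passes through each zone, so ΔH = q·Σ(L_j/K_j) — the zones act as resistances in series.
Σ(L/K) = 338/1.68 + 513/69.7 = 201.2 + 7.360 = 208.6 d
K_eq = L_total / Σ(L/K) = 851 / 208.6 = 4.081 m/d
q = K_eq · i = 4.081 × 0.0016 = 0.006529 m/d (same in every zone)
Zone A: v = q/n = 0.006529/0.14 = 0.04663 m/d → t_A = 338/0.04663 = 7248 d
Zone B: v = q/n = 0.006529/0.32 = 0.02040 m/d → t_B = 513/0.02040 = 25140 d
Total t = 7248 + 25140 = 32390 d
   = 32390 / 365 = 88.7 yr

88.7 years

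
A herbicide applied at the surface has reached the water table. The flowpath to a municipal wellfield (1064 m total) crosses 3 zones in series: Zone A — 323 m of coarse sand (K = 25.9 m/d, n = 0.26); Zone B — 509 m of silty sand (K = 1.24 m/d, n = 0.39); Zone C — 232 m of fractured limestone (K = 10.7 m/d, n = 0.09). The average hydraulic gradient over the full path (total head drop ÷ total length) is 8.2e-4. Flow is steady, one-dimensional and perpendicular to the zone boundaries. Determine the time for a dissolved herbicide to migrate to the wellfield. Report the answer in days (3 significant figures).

Continuity: the same q passes through each zone, so ΔH = q·Σ(L_j/K_j) — the zones act as resistances in series.
Σ(L/K) = 323/25.9 + 509/1.24 + 232/10.7 = 12.47 + 410.5 + 21.68 = 444.6 d
K_eq = L_total / Σ(L/K) = 1064 / 444.6 = 2.393 m/d
q = K_eq · i = 2.393 × 8.2e-4 = 0.001962 m/d (same in every zone)
Zone A: v = q/n = 0.001962/0.26 = 0.007547 m/d → t_A = 323/0.007547 = 42800 d
Zone B: v = q/n = 0.001962/0.39 = 0.005031 m/d → t_B = 509/0.005031 = 101200 d
Zone C: v = q/n = 0.001962/0.09 = 0.02180 m/d → t_C = 232/0.02180 = 10640 d
Total t = 42800 + 101200 + 10640 = 154600 d

155000 days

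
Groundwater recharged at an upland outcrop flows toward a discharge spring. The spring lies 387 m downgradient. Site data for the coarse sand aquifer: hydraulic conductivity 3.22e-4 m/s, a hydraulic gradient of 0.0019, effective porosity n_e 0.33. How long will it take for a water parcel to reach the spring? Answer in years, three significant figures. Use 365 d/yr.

K = 3.22e-4 m/s × 86400 s/d = 27.82 m/d
Specific discharge q = 27.82 × 0.0019 = 0.05286 m/d
Average linear velocity = 0.05286 / 0.33 = 0.1602 m/d
t = L / v = 387 / 0.1602 = 2416 d
   = 2416 / 365 = 6.62 yr

6.62 years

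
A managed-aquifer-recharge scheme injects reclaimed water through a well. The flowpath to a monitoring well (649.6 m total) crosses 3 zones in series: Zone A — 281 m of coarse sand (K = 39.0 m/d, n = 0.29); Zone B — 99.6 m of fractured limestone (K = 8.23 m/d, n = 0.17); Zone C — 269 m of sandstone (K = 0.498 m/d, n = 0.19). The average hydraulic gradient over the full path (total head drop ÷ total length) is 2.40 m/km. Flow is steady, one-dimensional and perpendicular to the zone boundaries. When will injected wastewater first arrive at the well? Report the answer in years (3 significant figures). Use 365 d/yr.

Continuity: the same q passes through each zone, so ΔH = q·Σ(L_j/K_j) — the zones act as resistances in series.
Σ(L/K) = 281/39.0 + 99.6/8.23 + 269/0.498 = 7.205 + 12.10 + 540.2 = 559.5 d
K_eq = L_total / Σ(L/K) = 649.6 / 559.5 = 1.161 m/d
q = K_eq · i = 1.161 × 0.0024 = 0.002787 m/d (same in every zone)
Zone A: v = q/n = 0.002787/0.29 = 0.009609 m/d → t_A = 281/0.009609 = 29240 d
Zone B: v = q/n = 0.002787/0.17 = 0.01639 m/d → t_B = 99.6/0.01639 = 6076 d
Zone C: v = q/n = 0.002787/0.19 = 0.01467 m/d → t_C = 269/0.01467 = 18340 d
Total t = 29240 + 6076 + 18340 = 53660 d
   = 53660 / 365 = 147 yr

147 years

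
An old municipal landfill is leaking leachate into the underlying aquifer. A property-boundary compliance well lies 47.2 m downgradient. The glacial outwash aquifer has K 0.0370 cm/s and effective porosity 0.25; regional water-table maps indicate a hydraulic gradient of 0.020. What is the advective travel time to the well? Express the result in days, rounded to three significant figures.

K = 0.0370 cm/s × 864 = 31.97 m/d
Specific discharge q = 31.97 × 0.020 = 0.6394 m/d
v_s = q/n_e = 0.6394/0.25 = 2.557 m/d
t = L / v = 47.2 / 2.557 = 18.46 d

18.5 days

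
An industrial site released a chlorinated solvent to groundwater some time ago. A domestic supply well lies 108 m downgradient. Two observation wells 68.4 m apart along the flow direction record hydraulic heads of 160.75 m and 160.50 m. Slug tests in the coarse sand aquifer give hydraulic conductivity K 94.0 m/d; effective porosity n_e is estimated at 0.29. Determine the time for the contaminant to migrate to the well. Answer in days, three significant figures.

Hydraulic gradient i = (160.75 − 160.50) / 68.4 = 0.25 / 68.4 = 0.003655
q = Ki = 94.0 × 0.003655 = 0.3436 m/d
Average linear velocity = 0.3436 / 0.29 = 1.185 m/d
t = L / v = 108 / 1.185 = 91.16 d

91.2 days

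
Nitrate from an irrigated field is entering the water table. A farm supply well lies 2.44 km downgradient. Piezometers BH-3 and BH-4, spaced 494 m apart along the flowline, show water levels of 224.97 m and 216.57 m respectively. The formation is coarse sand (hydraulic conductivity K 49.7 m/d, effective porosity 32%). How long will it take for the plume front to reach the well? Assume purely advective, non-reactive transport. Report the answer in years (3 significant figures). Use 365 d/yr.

Hydraulic gradient i = (224.97 − 216.57) / 494 = 8.40 / 494 = 0.01700
q = Ki = 49.7 × 0.01700 = 0.8451 m/d
Seepage velocity v = q / n = 0.8451 / 0.32 = 2.641 m/d
L = 2.44 km = 2440 m
t = L / v = 2440 / 2.641 = 923.9 d
   = 923.9 / 365 = 2.53 yr

2.53 years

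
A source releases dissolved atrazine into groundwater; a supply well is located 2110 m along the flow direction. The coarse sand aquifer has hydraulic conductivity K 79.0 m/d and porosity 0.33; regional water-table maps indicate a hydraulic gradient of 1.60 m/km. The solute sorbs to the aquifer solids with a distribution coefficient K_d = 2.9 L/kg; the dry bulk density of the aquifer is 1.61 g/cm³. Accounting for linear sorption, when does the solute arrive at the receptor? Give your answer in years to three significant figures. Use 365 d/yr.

229 years

q = Ki = 79.0 × 0.0016 = 0.1264 m/d
v_s = q/n_e = 0.1264/0.33 = 0.3830 m/d
Retardation R = 1 + ρ_b·K_d/n = 1 + 1.61×2.9/0.33 = 15.15
Contaminant velocity v_c = v/R = 0.3830/15.15 = 0.02529 m/d
t = L/v_c = 2110/0.02529 = 83450 d
   = 83450/365 = 229 yr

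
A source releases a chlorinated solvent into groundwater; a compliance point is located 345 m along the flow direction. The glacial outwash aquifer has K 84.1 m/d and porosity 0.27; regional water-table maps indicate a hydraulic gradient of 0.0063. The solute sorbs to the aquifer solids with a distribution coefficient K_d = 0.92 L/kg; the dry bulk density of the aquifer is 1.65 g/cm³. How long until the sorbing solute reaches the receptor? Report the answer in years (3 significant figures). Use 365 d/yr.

Specific discharge q = 84.1 × 0.0063 = 0.5298 m/d
Seepage velocity v = q / n = 0.5298 / 0.27 = 1.962 m/d
Retardation R = 1 + ρ_b·K_d/n = 1 + 1.65×0.92/0.27 = 6.622
Contaminant velocity v_c = v/R = 1.962/6.622 = 0.2963 m/d
t = L/v_c = 345/0.2963 = 1164 d
   = 1164/365 = 3.19 yr

3.19 years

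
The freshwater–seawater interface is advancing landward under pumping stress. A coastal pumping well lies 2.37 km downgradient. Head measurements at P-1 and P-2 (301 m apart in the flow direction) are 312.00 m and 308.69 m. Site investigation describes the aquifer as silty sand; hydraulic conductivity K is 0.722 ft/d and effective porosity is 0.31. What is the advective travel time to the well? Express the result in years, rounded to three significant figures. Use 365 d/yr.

832 years

Hydraulic gradient i = (312.00 − 308.69) / 301 = 3.31 / 301 = 0.01100
K = 0.722 ft/d × 0.3048 = 0.2201 m/d
q = Ki = 0.2201 × 0.01100 = 0.002420 m/d
v = Ki/n = 0.2201·0.01100/0.31 = 0.007806 m/d
L = 2.37 km = 2370 m
t = L / v = 2370 / 0.007806 = 303600 d
   = 303600 / 365 = 832 yr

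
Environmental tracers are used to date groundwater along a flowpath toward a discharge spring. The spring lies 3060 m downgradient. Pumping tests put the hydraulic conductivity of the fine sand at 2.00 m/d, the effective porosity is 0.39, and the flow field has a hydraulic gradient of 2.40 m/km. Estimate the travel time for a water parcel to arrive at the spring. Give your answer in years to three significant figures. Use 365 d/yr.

681 years

Specific discharge q = 2.00 × 0.0024 = 0.004800 m/d
v = Ki/n = 2.00·0.0024/0.39 = 0.01231 m/d
t = L / v = 3060 / 0.01231 = 248600 d
   = 248600 / 365 = 681 yr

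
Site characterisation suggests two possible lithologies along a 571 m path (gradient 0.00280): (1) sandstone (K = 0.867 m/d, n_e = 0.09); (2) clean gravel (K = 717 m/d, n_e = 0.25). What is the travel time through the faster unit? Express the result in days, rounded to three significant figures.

71.1 days

Unit 1 (sandstone): v = 0.867×0.0028/0.09 = 0.02697 m/d, t = 571/0.02697 = 21170 d
Unit 2 (clean gravel): v = 717×0.0028/0.25 = 8.030 m/d, t = 571/8.030 = 71.10 d
Faster unit: t = 71.1 d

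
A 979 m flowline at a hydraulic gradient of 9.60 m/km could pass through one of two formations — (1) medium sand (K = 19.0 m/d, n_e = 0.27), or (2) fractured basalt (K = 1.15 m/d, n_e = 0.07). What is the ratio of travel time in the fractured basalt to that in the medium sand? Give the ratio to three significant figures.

Unit 1 (medium sand): v = 19.0×0.0096/0.27 = 0.6756 m/d, t = 979/0.6756 = 1449 d
Unit 2 (fractured basalt): v = 1.15×0.0096/0.07 = 0.1577 m/d, t = 979/0.1577 = 6207 d
t(fractured basalt) / t(medium sand) = 6207/1449 = 4.28

4.28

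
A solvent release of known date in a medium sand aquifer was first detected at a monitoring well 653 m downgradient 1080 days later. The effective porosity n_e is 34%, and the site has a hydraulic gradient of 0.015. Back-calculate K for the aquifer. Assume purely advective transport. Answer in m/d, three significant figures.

v = L / t = 653 / 1080 = 0.6046 m/d
K = v · n / i = 0.6046 × 0.34 / 0.015 = 13.7 m/d

13.7 m/d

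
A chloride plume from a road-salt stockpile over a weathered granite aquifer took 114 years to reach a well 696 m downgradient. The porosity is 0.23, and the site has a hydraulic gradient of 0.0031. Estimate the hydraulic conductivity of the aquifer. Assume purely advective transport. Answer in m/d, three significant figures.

t = 114 years = 41610 d
v = L / t = 696 / 41610 = 0.01673 m/d
K = v · n / i = 0.01673 × 0.23 / 0.0031 = 1.24 m/d

1.24 m/d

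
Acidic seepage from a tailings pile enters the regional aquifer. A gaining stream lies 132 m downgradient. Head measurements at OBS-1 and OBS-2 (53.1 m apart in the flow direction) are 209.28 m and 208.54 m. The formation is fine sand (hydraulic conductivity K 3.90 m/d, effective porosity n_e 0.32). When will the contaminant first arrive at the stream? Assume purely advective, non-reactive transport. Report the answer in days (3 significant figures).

Hydraulic gradient i = (209.28 − 208.54) / 53.1 = 0.74 / 53.1 = 0.01394
Specific discharge q = 3.90 × 0.01394 = 0.05435 m/d
Seepage velocity v = q / n = 0.05435 / 0.32 = 0.1698 m/d
t = L / v = 132 / 0.1698 = 777.2 d

777 days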